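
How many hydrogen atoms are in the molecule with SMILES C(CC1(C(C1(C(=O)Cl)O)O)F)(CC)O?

Hydrogens are implicit in SMILES; fill each atom to its normal valence:
  3 × C: no H
  3 × O: 1 H each → 3
  2 × C: 2 H each → 4
  2 × C: 1 H each → 2
  1 × C: 3 H
  1 × Cl: no H
  1 × F: no H
  1 × O: no H
  Total hydrogens = 12.

12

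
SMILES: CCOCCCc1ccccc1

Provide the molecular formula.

C11H16O

Heavy atoms from the SMILES: 11 C, 1 O.
Implicit hydrogens by atom environment:
  5 × C (aromatic): 1 H each → 5
  4 × C: 2 H each → 8
  1 × C: 3 H
  1 × C (aromatic): no H
  1 × O: no H
  Total hydrogens = 16.
Molecular formula: C11H16O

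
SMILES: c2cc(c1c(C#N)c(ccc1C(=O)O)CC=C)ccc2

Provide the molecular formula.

Heavy atoms from the SMILES: 17 C, 1 N, 2 O.
Implicit hydrogens by atom environment:
  7 × C (aromatic): 1 H each → 7
  5 × C (aromatic): no H
  2 × C: 2 H each → 4
  2 × C: no H
  1 × C: 1 H
  1 × N: no H
  1 × O: 1 H
  1 × O: no H
  Total hydrogens = 13.
Molecular formula: C17H13NO2

C17H13NO2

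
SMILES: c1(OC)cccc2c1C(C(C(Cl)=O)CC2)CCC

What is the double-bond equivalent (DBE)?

Molecular formula from the SMILES: C15H19ClO2.
DoU = (2C + 2 + N − H − X)/2 = (2·15 + 2 + 0 − 19 − 1)/2 = 12/2 = 6.
(Structurally: 2 ring(s) + 4 π bond(s) = 6.)

6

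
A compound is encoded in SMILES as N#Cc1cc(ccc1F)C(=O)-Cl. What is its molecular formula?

Heavy atoms from the SMILES: 8 C, 1 Cl, 1 F, 1 N, 1 O.
Implicit hydrogens by atom environment:
  3 × C (aromatic): 1 H each → 3
  3 × C (aromatic): no H
  2 × C: no H
  1 × Cl: no H
  1 × F: no H
  1 × N: no H
  1 × O: no H
  Total hydrogens = 3.
Molecular formula: C8H3ClFNO

C8H3ClFNO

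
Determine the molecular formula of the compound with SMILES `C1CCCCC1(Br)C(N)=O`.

C7H12BrNO

Heavy atoms from the SMILES: 1 Br, 7 C, 1 N, 1 O.
Implicit hydrogens by atom environment:
  5 × C: 2 H each → 10
  2 × C: no H
  1 × Br: no H
  1 × N: 2 H
  1 × O: no H
  Total hydrogens = 12.
Molecular formula: C7H12BrNO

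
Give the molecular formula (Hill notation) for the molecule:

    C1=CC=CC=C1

C6H6

Heavy atoms from the SMILES: 6 C.
Implicit hydrogens by atom environment:
  6 × C (aromatic): 1 H each → 6
  Total hydrogens = 6.
Molecular formula: C6H6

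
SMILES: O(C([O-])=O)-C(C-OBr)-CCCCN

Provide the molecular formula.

C7H13BrNO4-

Heavy atoms from the SMILES: 1 Br, 7 C, 1 N, 4 O.
Implicit hydrogens by atom environment:
  5 × C: 2 H each → 10
  3 × O: no H
  1 × Br: no H
  1 × C: 1 H
  1 × C: no H
  1 × N: 2 H
  1 × O (charge -1): no H
  Total hydrogens = 13.
Net charge -1.
Molecular formula: C7H13BrNO4-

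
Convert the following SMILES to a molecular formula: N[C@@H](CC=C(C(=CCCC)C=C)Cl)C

Heavy atoms from the SMILES: 12 C, 1 Cl, 1 N.
Implicit hydrogens by atom environment:
  4 × C: 2 H each → 8
  4 × C: 1 H each → 4
  2 × C: 3 H each → 6
  2 × C: no H
  1 × Cl: no H
  1 × N: 2 H
  Total hydrogens = 20.
Molecular formula: C12H20ClN

C12H20ClN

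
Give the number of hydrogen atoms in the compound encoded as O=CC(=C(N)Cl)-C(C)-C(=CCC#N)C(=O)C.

13

Hydrogens are implicit in SMILES; fill each atom to its normal valence:
  5 × C: no H
  3 × C: 1 H each → 3
  2 × C: 3 H each → 6
  2 × O: no H
  1 × C: 2 H
  1 × Cl: no H
  1 × N: 2 H
  1 × N: no H
  Total hydrogens = 13.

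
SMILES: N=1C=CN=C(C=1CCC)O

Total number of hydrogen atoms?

Hydrogens are implicit in SMILES; fill each atom to its normal valence:
  2 × C: 2 H each → 4
  2 × C (aromatic): 1 H each → 2
  2 × C (aromatic): no H
  2 × N (aromatic): no H
  1 × C: 3 H
  1 × O: 1 H
  Total hydrogens = 10.

10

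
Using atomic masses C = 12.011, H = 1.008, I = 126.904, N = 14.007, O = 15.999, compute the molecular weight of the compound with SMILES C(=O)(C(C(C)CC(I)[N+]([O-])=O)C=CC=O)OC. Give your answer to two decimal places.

355.13

Molecular formula: C10H14INO5.
M = 10×12.011 + 14×1.008 + 1×126.904 + 1×14.007 + 5×15.999 = 355.13 g/mol.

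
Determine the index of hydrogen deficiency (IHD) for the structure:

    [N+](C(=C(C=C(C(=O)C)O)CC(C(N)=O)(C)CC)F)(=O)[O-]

5

Molecular formula from the SMILES: C12H17FN2O5.
DoU = (2C + 2 + N − H − X)/2 = (2·12 + 2 + 2 − 17 − 1)/2 = 10/2 = 5.
(Structurally: 0 ring(s) + 5 π bond(s) = 5.)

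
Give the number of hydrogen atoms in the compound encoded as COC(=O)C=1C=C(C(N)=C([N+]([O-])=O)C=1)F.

7

Hydrogens are implicit in SMILES; fill each atom to its normal valence:
  4 × C (aromatic): no H
  3 × O: no H
  2 × C (aromatic): 1 H each → 2
  1 × C: 3 H
  1 × C: no H
  1 × F: no H
  1 × N: 2 H
  1 × N (charge +1): no H
  1 × O (charge -1): no H
  Total hydrogens = 7.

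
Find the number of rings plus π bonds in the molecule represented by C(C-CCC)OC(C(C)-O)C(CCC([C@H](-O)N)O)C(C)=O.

1

Molecular formula from the SMILES: C15H31NO5.
DoU = (2C + 2 + N − H − X)/2 = (2·15 + 2 + 1 − 31 − 0)/2 = 2/2 = 1.
(Structurally: 0 ring(s) + 1 π bond(s) = 1.)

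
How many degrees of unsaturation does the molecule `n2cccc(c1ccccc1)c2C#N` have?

Molecular formula from the SMILES: C12H8N2.
DoU = (2C + 2 + N − H − X)/2 = (2·12 + 2 + 2 − 8 − 0)/2 = 20/2 = 10.
(Structurally: 2 ring(s) + 8 π bond(s) = 10.)

10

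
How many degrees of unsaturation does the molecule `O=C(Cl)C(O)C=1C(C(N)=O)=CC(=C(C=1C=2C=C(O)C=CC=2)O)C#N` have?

12

Molecular formula from the SMILES: C16H11ClN2O5.
DoU = (2C + 2 + N − H − X)/2 = (2·16 + 2 + 2 − 11 − 1)/2 = 24/2 = 12.
(Structurally: 2 ring(s) + 10 π bond(s) = 12.)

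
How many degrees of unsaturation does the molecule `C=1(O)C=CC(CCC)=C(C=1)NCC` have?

4

Molecular formula from the SMILES: C11H17NO.
DoU = (2C + 2 + N − H − X)/2 = (2·11 + 2 + 1 − 17 − 0)/2 = 8/2 = 4.
(Structurally: 1 ring(s) + 3 π bond(s) = 4.)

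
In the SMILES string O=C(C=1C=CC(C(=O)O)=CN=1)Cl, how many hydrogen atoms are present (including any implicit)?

4

Hydrogens are implicit in SMILES; fill each atom to its normal valence:
  3 × C (aromatic): 1 H each → 3
  2 × C (aromatic): no H
  2 × C: no H
  2 × O: no H
  1 × Cl: no H
  1 × N (aromatic): no H
  1 × O: 1 H
  Total hydrogens = 4.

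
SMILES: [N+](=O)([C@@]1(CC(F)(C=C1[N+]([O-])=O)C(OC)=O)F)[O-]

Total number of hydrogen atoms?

6

Hydrogens are implicit in SMILES; fill each atom to its normal valence:
  4 × C: no H
  4 × O: no H
  2 × F: no H
  2 × N (charge +1): no H
  2 × O (charge -1): no H
  1 × C: 3 H
  1 × C: 2 H
  1 × C: 1 H
  Total hydrogens = 6.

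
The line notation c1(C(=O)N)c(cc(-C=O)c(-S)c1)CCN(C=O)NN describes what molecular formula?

C11H14N4O3S

Heavy atoms from the SMILES: 11 C, 4 N, 3 O, 1 S.
Implicit hydrogens by atom environment:
  4 × C (aromatic): no H
  3 × O: no H
  2 × C: 2 H each → 4
  2 × C (aromatic): 1 H each → 2
  2 × C: 1 H each → 2
  2 × N: 2 H each → 4
  1 × C: no H
  1 × N: 1 H
  1 × N: no H
  1 × S: 1 H
  Total hydrogens = 14.
Molecular formula: C11H14N4O3S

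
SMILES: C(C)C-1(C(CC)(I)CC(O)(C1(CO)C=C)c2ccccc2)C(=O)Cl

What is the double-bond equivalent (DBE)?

7

Molecular formula from the SMILES: C19H24ClIO3.
DoU = (2C + 2 + N − H − X)/2 = (2·19 + 2 + 0 − 24 − 2)/2 = 14/2 = 7.
(Structurally: 2 ring(s) + 5 π bond(s) = 7.)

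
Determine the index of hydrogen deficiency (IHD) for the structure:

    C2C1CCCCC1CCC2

Molecular formula from the SMILES: C10H18.
DoU = (2C + 2 + N − H − X)/2 = (2·10 + 2 + 0 − 18 − 0)/2 = 4/2 = 2.
(Structurally: 2 ring(s) + 0 π bond(s) = 2.)

2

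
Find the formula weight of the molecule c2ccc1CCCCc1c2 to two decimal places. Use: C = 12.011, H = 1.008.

132.21

Molecular formula: C10H12.
M = 10×12.011 + 12×1.008 = 132.21 g/mol.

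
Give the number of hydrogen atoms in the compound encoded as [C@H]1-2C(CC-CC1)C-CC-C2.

Hydrogens are implicit in SMILES; fill each atom to its normal valence:
  8 × C: 2 H each → 16
  2 × C: 1 H each → 2
  Total hydrogens = 18.

18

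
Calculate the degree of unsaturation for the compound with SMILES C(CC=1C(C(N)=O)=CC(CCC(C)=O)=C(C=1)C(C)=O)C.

Molecular formula from the SMILES: C16H21NO3.
DoU = (2C + 2 + N − H − X)/2 = (2·16 + 2 + 1 − 21 − 0)/2 = 14/2 = 7.
(Structurally: 1 ring(s) + 6 π bond(s) = 7.)

7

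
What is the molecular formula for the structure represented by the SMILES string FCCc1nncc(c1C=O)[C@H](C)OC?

Heavy atoms from the SMILES: 10 C, 1 F, 2 N, 2 O.
Implicit hydrogens by atom environment:
  3 × C (aromatic): no H
  2 × C: 3 H each → 6
  2 × C: 2 H each → 4
  2 × C: 1 H each → 2
  2 × N (aromatic): no H
  2 × O: no H
  1 × C (aromatic): 1 H
  1 × F: no H
  Total hydrogens = 13.
Molecular formula: C10H13FN2O2

C10H13FN2O2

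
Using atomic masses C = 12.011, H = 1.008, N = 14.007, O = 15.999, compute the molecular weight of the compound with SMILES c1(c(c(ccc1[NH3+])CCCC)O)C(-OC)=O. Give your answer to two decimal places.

224.28

Molecular formula: C12H18NO3+.
M = 12×12.011 + 18×1.008 + 1×14.007 + 3×15.999 = 224.28 g/mol.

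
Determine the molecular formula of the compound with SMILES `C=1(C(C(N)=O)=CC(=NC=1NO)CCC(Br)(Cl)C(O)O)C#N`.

C11H12BrClN4O4

Heavy atoms from the SMILES: 1 Br, 11 C, 1 Cl, 4 N, 4 O.
Implicit hydrogens by atom environment:
  4 × C (aromatic): no H
  3 × C: no H
  3 × O: 1 H each → 3
  2 × C: 2 H each → 4
  1 × Br: no H
  1 × C (aromatic): 1 H
  1 × C: 1 H
  1 × Cl: no H
  1 × N: 2 H
  1 × N: 1 H
  1 × N (aromatic): no H
  1 × N: no H
  1 × O: no H
  Total hydrogens = 12.
Molecular formula: C11H12BrClN4O4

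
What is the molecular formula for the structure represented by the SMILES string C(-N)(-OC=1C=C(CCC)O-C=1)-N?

Heavy atoms from the SMILES: 8 C, 2 N, 2 O.
Implicit hydrogens by atom environment:
  2 × C: 2 H each → 4
  2 × C (aromatic): 1 H each → 2
  2 × C (aromatic): no H
  2 × N: 2 H each → 4
  1 × C: 3 H
  1 × C: 1 H
  1 × O (aromatic): no H
  1 × O: no H
  Total hydrogens = 14.
Molecular formula: C8H14N2O2

C8H14N2O2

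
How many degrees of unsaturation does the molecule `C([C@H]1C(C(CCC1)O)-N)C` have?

Molecular formula from the SMILES: C8H17NO.
DoU = (2C + 2 + N − H − X)/2 = (2·8 + 2 + 1 − 17 − 0)/2 = 2/2 = 1.
(Structurally: 1 ring(s) + 0 π bond(s) = 1.)

1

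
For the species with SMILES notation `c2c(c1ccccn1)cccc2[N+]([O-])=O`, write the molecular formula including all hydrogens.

C11H8N2O2

Heavy atoms from the SMILES: 11 C, 2 N, 2 O.
Implicit hydrogens by atom environment:
  8 × C (aromatic): 1 H each → 8
  3 × C (aromatic): no H
  1 × N (aromatic): no H
  1 × N (charge +1): no H
  1 × O: no H
  1 × O (charge -1): no H
  Total hydrogens = 8.
Molecular formula: C11H8N2O2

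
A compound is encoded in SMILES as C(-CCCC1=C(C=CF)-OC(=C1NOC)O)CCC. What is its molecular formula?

Heavy atoms from the SMILES: 14 C, 1 F, 1 N, 3 O.
Implicit hydrogens by atom environment:
  6 × C: 2 H each → 12
  4 × C (aromatic): no H
  2 × C: 3 H each → 6
  2 × C: 1 H each → 2
  1 × F: no H
  1 × N: 1 H
  1 × O: 1 H
  1 × O (aromatic): no H
  1 × O: no H
  Total hydrogens = 22.
Molecular formula: C14H22FNO3

C14H22FNO3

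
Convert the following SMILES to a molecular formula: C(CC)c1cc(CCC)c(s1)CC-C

Heavy atoms from the SMILES: 13 C, 1 S.
Implicit hydrogens by atom environment:
  6 × C: 2 H each → 12
  3 × C: 3 H each → 9
  3 × C (aromatic): no H
  1 × C (aromatic): 1 H
  1 × S (aromatic): no H
  Total hydrogens = 22.
Molecular formula: C13H22S

C13H22S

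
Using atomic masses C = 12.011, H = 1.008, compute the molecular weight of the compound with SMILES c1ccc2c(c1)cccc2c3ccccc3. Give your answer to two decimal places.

204.27

Molecular formula: C16H12.
M = 16×12.011 + 12×1.008 = 204.27 g/mol.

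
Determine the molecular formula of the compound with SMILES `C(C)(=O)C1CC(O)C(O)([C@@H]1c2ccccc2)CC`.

C15H20O3

Heavy atoms from the SMILES: 15 C, 3 O.
Implicit hydrogens by atom environment:
  5 × C (aromatic): 1 H each → 5
  3 × C: 1 H each → 3
  2 × C: 3 H each → 6
  2 × C: 2 H each → 4
  2 × C: no H
  2 × O: 1 H each → 2
  1 × C (aromatic): no H
  1 × O: no H
  Total hydrogens = 20.
Molecular formula: C15H20O3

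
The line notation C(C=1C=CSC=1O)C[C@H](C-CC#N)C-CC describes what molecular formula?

C13H19NOS

Heavy atoms from the SMILES: 13 C, 1 N, 1 O, 1 S.
Implicit hydrogens by atom environment:
  6 × C: 2 H each → 12
  2 × C (aromatic): 1 H each → 2
  2 × C (aromatic): no H
  1 × C: 3 H
  1 × C: 1 H
  1 × C: no H
  1 × N: no H
  1 × O: 1 H
  1 × S (aromatic): no H
  Total hydrogens = 19.
Molecular formula: C13H19NOS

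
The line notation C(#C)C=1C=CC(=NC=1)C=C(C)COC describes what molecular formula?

Heavy atoms from the SMILES: 12 C, 1 N, 1 O.
Implicit hydrogens by atom environment:
  3 × C (aromatic): 1 H each → 3
  2 × C: 3 H each → 6
  2 × C: 1 H each → 2
  2 × C (aromatic): no H
  2 × C: no H
  1 × C: 2 H
  1 × N (aromatic): no H
  1 × O: no H
  Total hydrogens = 13.
Molecular formula: C12H13NO

C12H13NO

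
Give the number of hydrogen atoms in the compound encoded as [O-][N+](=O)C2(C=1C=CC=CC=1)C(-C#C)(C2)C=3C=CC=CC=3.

Hydrogens are implicit in SMILES; fill each atom to its normal valence:
  10 × C (aromatic): 1 H each → 10
  3 × C: no H
  2 × C (aromatic): no H
  1 × C: 2 H
  1 × C: 1 H
  1 × N (charge +1): no H
  1 × O: no H
  1 × O (charge -1): no H
  Total hydrogens = 13.

13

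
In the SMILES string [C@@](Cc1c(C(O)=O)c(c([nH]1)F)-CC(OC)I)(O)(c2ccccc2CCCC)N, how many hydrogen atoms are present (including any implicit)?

26

Hydrogens are implicit in SMILES; fill each atom to its normal valence:
  6 × C (aromatic): no H
  5 × C: 2 H each → 10
  4 × C (aromatic): 1 H each → 4
  2 × C: 3 H each → 6
  2 × C: no H
  2 × O: 1 H each → 2
  2 × O: no H
  1 × C: 1 H
  1 × F: no H
  1 × I: no H
  1 × N: 2 H
  1 × N (aromatic): 1 H
  Total hydrogens = 26.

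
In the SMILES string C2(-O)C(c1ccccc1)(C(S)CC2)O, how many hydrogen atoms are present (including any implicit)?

Hydrogens are implicit in SMILES; fill each atom to its normal valence:
  5 × C (aromatic): 1 H each → 5
  2 × C: 2 H each → 4
  2 × C: 1 H each → 2
  2 × O: 1 H each → 2
  1 × C: no H
  1 × C (aromatic): no H
  1 × S: 1 H
  Total hydrogens = 14.

14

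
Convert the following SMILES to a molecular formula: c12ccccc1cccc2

C10H8

Heavy atoms from the SMILES: 10 C.
Implicit hydrogens by atom environment:
  8 × C (aromatic): 1 H each → 8
  2 × C (aromatic): no H
  Total hydrogens = 8.
Molecular formula: C10H8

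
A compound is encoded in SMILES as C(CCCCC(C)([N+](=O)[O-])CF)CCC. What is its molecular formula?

C11H22FNO2

Heavy atoms from the SMILES: 11 C, 1 F, 1 N, 2 O.
Implicit hydrogens by atom environment:
  8 × C: 2 H each → 16
  2 × C: 3 H each → 6
  1 × C: no H
  1 × F: no H
  1 × N (charge +1): no H
  1 × O: no H
  1 × O (charge -1): no H
  Total hydrogens = 22.
Molecular formula: C11H22FNO2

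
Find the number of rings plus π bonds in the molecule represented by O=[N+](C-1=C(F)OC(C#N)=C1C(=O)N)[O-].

Molecular formula from the SMILES: C6H2FN3O4.
DoU = (2C + 2 + N − H − X)/2 = (2·6 + 2 + 3 − 2 − 1)/2 = 14/2 = 7.
(Structurally: 1 ring(s) + 6 π bond(s) = 7.)

7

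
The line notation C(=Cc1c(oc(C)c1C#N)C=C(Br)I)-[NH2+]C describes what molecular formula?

Heavy atoms from the SMILES: 1 Br, 11 C, 1 I, 2 N, 1 O.
Implicit hydrogens by atom environment:
  4 × C (aromatic): no H
  3 × C: 1 H each → 3
  2 × C: 3 H each → 6
  2 × C: no H
  1 × Br: no H
  1 × I: no H
  1 × N (charge +1): 2 H
  1 × N: no H
  1 × O (aromatic): no H
  Total hydrogens = 11.
Net charge +1.
Molecular formula: C11H11BrIN2O+

C11H11BrIN2O+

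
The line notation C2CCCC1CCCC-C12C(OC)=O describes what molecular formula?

C12H20O2

Heavy atoms from the SMILES: 12 C, 2 O.
Implicit hydrogens by atom environment:
  8 × C: 2 H each → 16
  2 × C: no H
  2 × O: no H
  1 × C: 3 H
  1 × C: 1 H
  Total hydrogens = 20.
Molecular formula: C12H20O2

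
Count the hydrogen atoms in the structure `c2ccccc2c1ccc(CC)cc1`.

14

Hydrogens are implicit in SMILES; fill each atom to its normal valence:
  9 × C (aromatic): 1 H each → 9
  3 × C (aromatic): no H
  1 × C: 3 H
  1 × C: 2 H
  Total hydrogens = 14.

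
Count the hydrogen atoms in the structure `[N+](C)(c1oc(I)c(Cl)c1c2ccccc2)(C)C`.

14

Hydrogens are implicit in SMILES; fill each atom to its normal valence:
  5 × C (aromatic): 1 H each → 5
  5 × C (aromatic): no H
  3 × C: 3 H each → 9
  1 × Cl: no H
  1 × I: no H
  1 × N (charge +1): no H
  1 × O (aromatic): no H
  Total hydrogens = 14.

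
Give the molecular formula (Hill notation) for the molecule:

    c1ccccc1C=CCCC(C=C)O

Heavy atoms from the SMILES: 13 C, 1 O.
Implicit hydrogens by atom environment:
  5 × C (aromatic): 1 H each → 5
  4 × C: 1 H each → 4
  3 × C: 2 H each → 6
  1 × C (aromatic): no H
  1 × O: 1 H
  Total hydrogens = 16.
Molecular formula: C13H16O

C13H16O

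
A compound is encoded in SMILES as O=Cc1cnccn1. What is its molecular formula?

C5H4N2O

Heavy atoms from the SMILES: 5 C, 2 N, 1 O.
Implicit hydrogens by atom environment:
  3 × C (aromatic): 1 H each → 3
  2 × N (aromatic): no H
  1 × C: 1 H
  1 × C (aromatic): no H
  1 × O: no H
  Total hydrogens = 4.
Molecular formula: C5H4N2O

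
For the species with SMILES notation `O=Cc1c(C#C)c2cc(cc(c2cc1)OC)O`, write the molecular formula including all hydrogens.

C14H10O3

Heavy atoms from the SMILES: 14 C, 3 O.
Implicit hydrogens by atom environment:
  6 × C (aromatic): no H
  4 × C (aromatic): 1 H each → 4
  2 × C: 1 H each → 2
  2 × O: no H
  1 × C: 3 H
  1 × C: no H
  1 × O: 1 H
  Total hydrogens = 10.
Molecular formula: C14H10O3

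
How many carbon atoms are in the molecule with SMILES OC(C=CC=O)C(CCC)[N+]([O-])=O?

The symbol for carbon appears 8 times in the SMILES.

8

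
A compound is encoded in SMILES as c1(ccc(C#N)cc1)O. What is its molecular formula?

Heavy atoms from the SMILES: 7 C, 1 N, 1 O.
Implicit hydrogens by atom environment:
  4 × C (aromatic): 1 H each → 4
  2 × C (aromatic): no H
  1 × C: no H
  1 × N: no H
  1 × O: 1 H
  Total hydrogens = 5.
Molecular formula: C7H5NO

C7H5NO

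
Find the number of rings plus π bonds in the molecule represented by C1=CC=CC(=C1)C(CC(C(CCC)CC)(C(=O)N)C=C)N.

6

Molecular formula from the SMILES: C18H28N2O.
DoU = (2C + 2 + N − H − X)/2 = (2·18 + 2 + 2 − 28 − 0)/2 = 12/2 = 6.
(Structurally: 1 ring(s) + 5 π bond(s) = 6.)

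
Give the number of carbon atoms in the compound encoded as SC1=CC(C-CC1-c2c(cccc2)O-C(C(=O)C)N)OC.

16

The symbol for carbon appears 16 times in the SMILES. Lowercase c denotes aromatic carbon and counts toward C.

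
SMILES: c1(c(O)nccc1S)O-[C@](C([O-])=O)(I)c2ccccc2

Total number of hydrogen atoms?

9

Hydrogens are implicit in SMILES; fill each atom to its normal valence:
  7 × C (aromatic): 1 H each → 7
  4 × C (aromatic): no H
  2 × C: no H
  2 × O: no H
  1 × I: no H
  1 × N (aromatic): no H
  1 × O: 1 H
  1 × O (charge -1): no H
  1 × S: 1 H
  Total hydrogens = 9.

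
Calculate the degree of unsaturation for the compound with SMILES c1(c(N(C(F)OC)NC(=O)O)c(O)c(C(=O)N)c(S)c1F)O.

6

Molecular formula from the SMILES: C10H11F2N3O6S.
DoU = (2C + 2 + N − H − X)/2 = (2·10 + 2 + 3 − 11 − 2)/2 = 12/2 = 6.
(Structurally: 1 ring(s) + 5 π bond(s) = 6.)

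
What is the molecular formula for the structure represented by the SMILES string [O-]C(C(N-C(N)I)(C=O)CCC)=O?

C7H12IN2O3-

Heavy atoms from the SMILES: 7 C, 1 I, 2 N, 3 O.
Implicit hydrogens by atom environment:
  2 × C: 2 H each → 4
  2 × C: 1 H each → 2
  2 × C: no H
  2 × O: no H
  1 × C: 3 H
  1 × I: no H
  1 × N: 2 H
  1 × N: 1 H
  1 × O (charge -1): no H
  Total hydrogens = 12.
Net charge -1.
Molecular formula: C7H12IN2O3-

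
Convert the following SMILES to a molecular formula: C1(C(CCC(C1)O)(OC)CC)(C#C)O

Heavy atoms from the SMILES: 11 C, 3 O.
Implicit hydrogens by atom environment:
  4 × C: 2 H each → 8
  3 × C: no H
  2 × C: 3 H each → 6
  2 × C: 1 H each → 2
  2 × O: 1 H each → 2
  1 × O: no H
  Total hydrogens = 18.
Molecular formula: C11H18O3

C11H18O3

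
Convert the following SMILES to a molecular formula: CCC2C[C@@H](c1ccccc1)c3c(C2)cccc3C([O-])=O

C19H19O2-

Heavy atoms from the SMILES: 19 C, 2 O.
Implicit hydrogens by atom environment:
  8 × C (aromatic): 1 H each → 8
  4 × C (aromatic): no H
  3 × C: 2 H each → 6
  2 × C: 1 H each → 2
  1 × C: 3 H
  1 × C: no H
  1 × O: no H
  1 × O (charge -1): no H
  Total hydrogens = 19.
Net charge -1.
Molecular formula: C19H19O2-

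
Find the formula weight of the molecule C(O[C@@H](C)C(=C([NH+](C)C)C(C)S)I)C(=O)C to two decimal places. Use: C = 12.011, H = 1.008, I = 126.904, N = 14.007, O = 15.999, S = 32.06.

358.26

Molecular formula: C11H21INO2S+.
M = 11×12.011 + 21×1.008 + 1×126.904 + 1×14.007 + 2×15.999 + 1×32.06 = 358.26 g/mol.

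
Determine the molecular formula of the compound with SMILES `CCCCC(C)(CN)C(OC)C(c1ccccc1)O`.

Heavy atoms from the SMILES: 16 C, 1 N, 2 O.
Implicit hydrogens by atom environment:
  5 × C (aromatic): 1 H each → 5
  4 × C: 2 H each → 8
  3 × C: 3 H each → 9
  2 × C: 1 H each → 2
  1 × C: no H
  1 × C (aromatic): no H
  1 × N: 2 H
  1 × O: 1 H
  1 × O: no H
  Total hydrogens = 27.
Molecular formula: C16H27NO2

C16H27NO2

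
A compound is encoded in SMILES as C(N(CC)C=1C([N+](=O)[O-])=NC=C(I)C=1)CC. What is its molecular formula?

Heavy atoms from the SMILES: 10 C, 1 I, 3 N, 2 O.
Implicit hydrogens by atom environment:
  3 × C: 2 H each → 6
  3 × C (aromatic): no H
  2 × C: 3 H each → 6
  2 × C (aromatic): 1 H each → 2
  1 × I: no H
  1 × N (aromatic): no H
  1 × N: no H
  1 × N (charge +1): no H
  1 × O: no H
  1 × O (charge -1): no H
  Total hydrogens = 14.
Molecular formula: C10H14IN3O2

C10H14IN3O2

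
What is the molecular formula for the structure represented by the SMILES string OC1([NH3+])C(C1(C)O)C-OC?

C6H14NO3+

Heavy atoms from the SMILES: 6 C, 1 N, 3 O.
Implicit hydrogens by atom environment:
  2 × C: 3 H each → 6
  2 × C: no H
  2 × O: 1 H each → 2
  1 × C: 2 H
  1 × C: 1 H
  1 × N (charge +1): 3 H
  1 × O: no H
  Total hydrogens = 14.
Net charge +1.
Molecular formula: C6H14NO3+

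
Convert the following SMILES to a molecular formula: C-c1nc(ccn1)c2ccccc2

Heavy atoms from the SMILES: 11 C, 2 N.
Implicit hydrogens by atom environment:
  7 × C (aromatic): 1 H each → 7
  3 × C (aromatic): no H
  2 × N (aromatic): no H
  1 × C: 3 H
  Total hydrogens = 10.
Molecular formula: C11H10N2

C11H10N2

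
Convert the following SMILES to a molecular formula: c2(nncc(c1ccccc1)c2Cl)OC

Heavy atoms from the SMILES: 11 C, 1 Cl, 2 N, 1 O.
Implicit hydrogens by atom environment:
  6 × C (aromatic): 1 H each → 6
  4 × C (aromatic): no H
  2 × N (aromatic): no H
  1 × C: 3 H
  1 × Cl: no H
  1 × O: no H
  Total hydrogens = 9.
Molecular formula: C11H9ClN2O

C11H9ClN2O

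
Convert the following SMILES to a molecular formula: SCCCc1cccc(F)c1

C9H11FS

Heavy atoms from the SMILES: 9 C, 1 F, 1 S.
Implicit hydrogens by atom environment:
  4 × C (aromatic): 1 H each → 4
  3 × C: 2 H each → 6
  2 × C (aromatic): no H
  1 × F: no H
  1 × S: 1 H
  Total hydrogens = 11.
Molecular formula: C9H11FS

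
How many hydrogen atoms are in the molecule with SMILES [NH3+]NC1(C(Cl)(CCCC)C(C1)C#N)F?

16

Hydrogens are implicit in SMILES; fill each atom to its normal valence:
  4 × C: 2 H each → 8
  3 × C: no H
  1 × C: 3 H
  1 × C: 1 H
  1 × Cl: no H
  1 × F: no H
  1 × N (charge +1): 3 H
  1 × N: 1 H
  1 × N: no H
  Total hydrogens = 16.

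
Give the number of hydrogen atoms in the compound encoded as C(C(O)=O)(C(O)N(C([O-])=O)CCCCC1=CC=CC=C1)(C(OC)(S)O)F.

21

Hydrogens are implicit in SMILES; fill each atom to its normal valence:
  5 × C (aromatic): 1 H each → 5
  4 × C: 2 H each → 8
  4 × C: no H
  3 × O: 1 H each → 3
  3 × O: no H
  1 × C: 3 H
  1 × C: 1 H
  1 × C (aromatic): no H
  1 × F: no H
  1 × N: no H
  1 × O (charge -1): no H
  1 × S: 1 H
  Total hydrogens = 21.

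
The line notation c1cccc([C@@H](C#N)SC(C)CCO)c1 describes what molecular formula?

C12H15NOS

Heavy atoms from the SMILES: 12 C, 1 N, 1 O, 1 S.
Implicit hydrogens by atom environment:
  5 × C (aromatic): 1 H each → 5
  2 × C: 2 H each → 4
  2 × C: 1 H each → 2
  1 × C: 3 H
  1 × C (aromatic): no H
  1 × C: no H
  1 × N: no H
  1 × O: 1 H
  1 × S: no H
  Total hydrogens = 15.
Molecular formula: C12H15NOS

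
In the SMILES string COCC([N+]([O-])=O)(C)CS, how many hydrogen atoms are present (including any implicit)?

11

Hydrogens are implicit in SMILES; fill each atom to its normal valence:
  2 × C: 3 H each → 6
  2 × C: 2 H each → 4
  2 × O: no H
  1 × C: no H
  1 × N (charge +1): no H
  1 × O (charge -1): no H
  1 × S: 1 H
  Total hydrogens = 11.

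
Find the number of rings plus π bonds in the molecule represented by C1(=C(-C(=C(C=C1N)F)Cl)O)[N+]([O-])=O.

5

Molecular formula from the SMILES: C6H4ClFN2O3.
DoU = (2C + 2 + N − H − X)/2 = (2·6 + 2 + 2 − 4 − 2)/2 = 10/2 = 5.
(Structurally: 1 ring(s) + 4 π bond(s) = 5.)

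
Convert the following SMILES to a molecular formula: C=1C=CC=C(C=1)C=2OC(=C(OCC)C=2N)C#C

Heavy atoms from the SMILES: 14 C, 1 N, 2 O.
Implicit hydrogens by atom environment:
  5 × C (aromatic): 1 H each → 5
  5 × C (aromatic): no H
  1 × C: 3 H
  1 × C: 2 H
  1 × C: 1 H
  1 × C: no H
  1 × N: 2 H
  1 × O (aromatic): no H
  1 × O: no H
  Total hydrogens = 13.
Molecular formula: C14H13NO2

C14H13NO2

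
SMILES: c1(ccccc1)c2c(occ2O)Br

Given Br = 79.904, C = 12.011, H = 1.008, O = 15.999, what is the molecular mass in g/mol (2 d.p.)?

239.07

Molecular formula: C10H7BrO2.
M = 1×79.904 + 10×12.011 + 7×1.008 + 2×15.999 = 239.07 g/mol.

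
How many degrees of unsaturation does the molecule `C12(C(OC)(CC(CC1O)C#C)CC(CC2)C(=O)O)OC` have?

5

Molecular formula from the SMILES: C15H22O5.
DoU = (2C + 2 + N − H − X)/2 = (2·15 + 2 + 0 − 22 − 0)/2 = 10/2 = 5.
(Structurally: 2 ring(s) + 3 π bond(s) = 5.)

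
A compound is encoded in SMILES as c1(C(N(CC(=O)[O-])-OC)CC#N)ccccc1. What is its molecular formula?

Heavy atoms from the SMILES: 12 C, 2 N, 3 O.
Implicit hydrogens by atom environment:
  5 × C (aromatic): 1 H each → 5
  2 × C: 2 H each → 4
  2 × C: no H
  2 × N: no H
  2 × O: no H
  1 × C: 3 H
  1 × C: 1 H
  1 × C (aromatic): no H
  1 × O (charge -1): no H
  Total hydrogens = 13.
Net charge -1.
Molecular formula: C12H13N2O3-

C12H13N2O3-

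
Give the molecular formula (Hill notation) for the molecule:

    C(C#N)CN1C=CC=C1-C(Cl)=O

C8H7ClN2O

Heavy atoms from the SMILES: 8 C, 1 Cl, 2 N, 1 O.
Implicit hydrogens by atom environment:
  3 × C (aromatic): 1 H each → 3
  2 × C: 2 H each → 4
  2 × C: no H
  1 × C (aromatic): no H
  1 × Cl: no H
  1 × N (aromatic): no H
  1 × N: no H
  1 × O: no H
  Total hydrogens = 7.
Molecular formula: C8H7ClN2O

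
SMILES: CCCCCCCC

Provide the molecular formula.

Heavy atoms from the SMILES: 8 C.
Implicit hydrogens by atom environment:
  6 × C: 2 H each → 12
  2 × C: 3 H each → 6
  Total hydrogens = 18.
Molecular formula: C8H18

C8H18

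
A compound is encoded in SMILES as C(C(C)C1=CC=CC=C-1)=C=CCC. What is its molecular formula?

Heavy atoms from the SMILES: 13 C.
Implicit hydrogens by atom environment:
  5 × C (aromatic): 1 H each → 5
  3 × C: 1 H each → 3
  2 × C: 3 H each → 6
  1 × C: 2 H
  1 × C: no H
  1 × C (aromatic): no H
  Total hydrogens = 16.
Molecular formula: C13H16

C13H16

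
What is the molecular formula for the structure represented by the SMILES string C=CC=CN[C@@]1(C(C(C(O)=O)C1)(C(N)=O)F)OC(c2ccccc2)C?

Heavy atoms from the SMILES: 18 C, 1 F, 2 N, 4 O.
Implicit hydrogens by atom environment:
  5 × C: 1 H each → 5
  5 × C (aromatic): 1 H each → 5
  4 × C: no H
  3 × O: no H
  2 × C: 2 H each → 4
  1 × C: 3 H
  1 × C (aromatic): no H
  1 × F: no H
  1 × N: 2 H
  1 × N: 1 H
  1 × O: 1 H
  Total hydrogens = 21.
Molecular formula: C18H21FN2O4

C18H21FN2O4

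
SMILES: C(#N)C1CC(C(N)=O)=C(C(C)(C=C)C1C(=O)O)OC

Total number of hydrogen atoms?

Hydrogens are implicit in SMILES; fill each atom to its normal valence:
  6 × C: no H
  3 × C: 1 H each → 3
  3 × O: no H
  2 × C: 3 H each → 6
  2 × C: 2 H each → 4
  1 × N: 2 H
  1 × N: no H
  1 × O: 1 H
  Total hydrogens = 16.

16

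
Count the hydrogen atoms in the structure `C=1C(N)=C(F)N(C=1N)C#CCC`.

10

Hydrogens are implicit in SMILES; fill each atom to its normal valence:
  3 × C (aromatic): no H
  2 × C: no H
  2 × N: 2 H each → 4
  1 × C: 3 H
  1 × C: 2 H
  1 × C (aromatic): 1 H
  1 × F: no H
  1 × N (aromatic): no H
  Total hydrogens = 10.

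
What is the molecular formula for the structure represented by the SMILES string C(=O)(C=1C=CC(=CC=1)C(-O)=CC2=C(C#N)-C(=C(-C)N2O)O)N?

Heavy atoms from the SMILES: 15 C, 3 N, 4 O.
Implicit hydrogens by atom environment:
  6 × C (aromatic): no H
  4 × C (aromatic): 1 H each → 4
  3 × C: no H
  3 × O: 1 H each → 3
  1 × C: 3 H
  1 × C: 1 H
  1 × N: 2 H
  1 × N (aromatic): no H
  1 × N: no H
  1 × O: no H
  Total hydrogens = 13.
Molecular formula: C15H13N3O4

C15H13N3O4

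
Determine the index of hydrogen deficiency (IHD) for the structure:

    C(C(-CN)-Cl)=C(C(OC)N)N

Molecular formula from the SMILES: C6H14ClN3O.
DoU = (2C + 2 + N − H − X)/2 = (2·6 + 2 + 3 − 14 − 1)/2 = 2/2 = 1.
(Structurally: 0 ring(s) + 1 π bond(s) = 1.)

1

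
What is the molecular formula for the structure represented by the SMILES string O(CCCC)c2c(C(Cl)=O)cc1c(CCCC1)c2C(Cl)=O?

C16H18Cl2O3

Heavy atoms from the SMILES: 16 C, 2 Cl, 3 O.
Implicit hydrogens by atom environment:
  7 × C: 2 H each → 14
  5 × C (aromatic): no H
  3 × O: no H
  2 × C: no H
  2 × Cl: no H
  1 × C: 3 H
  1 × C (aromatic): 1 H
  Total hydrogens = 18.
Molecular formula: C16H18Cl2O3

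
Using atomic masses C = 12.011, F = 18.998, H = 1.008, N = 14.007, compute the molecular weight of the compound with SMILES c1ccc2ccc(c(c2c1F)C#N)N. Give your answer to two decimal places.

186.19

Molecular formula: C11H7FN2.
M = 11×12.011 + 1×18.998 + 7×1.008 + 2×14.007 = 186.19 g/mol.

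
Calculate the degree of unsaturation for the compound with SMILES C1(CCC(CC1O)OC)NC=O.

2

Molecular formula from the SMILES: C8H15NO3.
DoU = (2C + 2 + N − H − X)/2 = (2·8 + 2 + 1 − 15 − 0)/2 = 4/2 = 2.
(Structurally: 1 ring(s) + 1 π bond(s) = 2.)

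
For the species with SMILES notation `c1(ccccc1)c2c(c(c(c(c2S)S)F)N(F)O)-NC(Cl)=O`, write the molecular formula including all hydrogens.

C13H9ClF2N2O2S2

Heavy atoms from the SMILES: 13 C, 1 Cl, 2 F, 2 N, 2 O, 2 S.
Implicit hydrogens by atom environment:
  7 × C (aromatic): no H
  5 × C (aromatic): 1 H each → 5
  2 × F: no H
  2 × S: 1 H each → 2
  1 × C: no H
  1 × Cl: no H
  1 × N: 1 H
  1 × N: no H
  1 × O: 1 H
  1 × O: no H
  Total hydrogens = 9.
Molecular formula: C13H9ClF2N2O2S2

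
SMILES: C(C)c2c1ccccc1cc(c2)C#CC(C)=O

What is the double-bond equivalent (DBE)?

Molecular formula from the SMILES: C16H14O.
DoU = (2C + 2 + N − H − X)/2 = (2·16 + 2 + 0 − 14 − 0)/2 = 20/2 = 10.
(Structurally: 2 ring(s) + 8 π bond(s) = 10.)

10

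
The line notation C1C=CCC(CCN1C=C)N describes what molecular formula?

Heavy atoms from the SMILES: 9 C, 2 N.
Implicit hydrogens by atom environment:
  5 × C: 2 H each → 10
  4 × C: 1 H each → 4
  1 × N: 2 H
  1 × N: no H
  Total hydrogens = 16.
Molecular formula: C9H16N2

C9H16N2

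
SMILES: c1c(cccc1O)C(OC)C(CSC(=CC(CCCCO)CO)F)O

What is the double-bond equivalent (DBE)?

Molecular formula from the SMILES: C18H27FO5S.
DoU = (2C + 2 + N − H − X)/2 = (2·18 + 2 + 0 − 27 − 1)/2 = 10/2 = 5.
(Structurally: 1 ring(s) + 4 π bond(s) = 5.)

5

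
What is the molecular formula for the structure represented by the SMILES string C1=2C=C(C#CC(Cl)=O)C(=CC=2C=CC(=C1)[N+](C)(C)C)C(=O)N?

C17H16ClN2O2+

Heavy atoms from the SMILES: 17 C, 1 Cl, 2 N, 2 O.
Implicit hydrogens by atom environment:
  5 × C (aromatic): 1 H each → 5
  5 × C (aromatic): no H
  4 × C: no H
  3 × C: 3 H each → 9
  2 × O: no H
  1 × Cl: no H
  1 × N: 2 H
  1 × N (charge +1): no H
  Total hydrogens = 16.
Net charge +1.
Molecular formula: C17H16ClN2O2+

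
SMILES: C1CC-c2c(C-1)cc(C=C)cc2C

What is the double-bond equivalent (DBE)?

Molecular formula from the SMILES: C13H16.
DoU = (2C + 2 + N − H − X)/2 = (2·13 + 2 + 0 − 16 − 0)/2 = 12/2 = 6.
(Structurally: 2 ring(s) + 4 π bond(s) = 6.)

6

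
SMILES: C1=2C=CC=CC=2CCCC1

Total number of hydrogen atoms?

Hydrogens are implicit in SMILES; fill each atom to its normal valence:
  4 × C: 2 H each → 8
  4 × C (aromatic): 1 H each → 4
  2 × C (aromatic): no H
  Total hydrogens = 12.

12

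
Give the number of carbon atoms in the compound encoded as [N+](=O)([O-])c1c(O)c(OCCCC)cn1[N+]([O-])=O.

The symbol for carbon appears 8 times in the SMILES. Lowercase c denotes aromatic carbon and counts toward C.

8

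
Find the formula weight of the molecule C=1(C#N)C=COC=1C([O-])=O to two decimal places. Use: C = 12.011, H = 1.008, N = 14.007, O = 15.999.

136.09

Molecular formula: C6H2NO3-.
M = 6×12.011 + 2×1.008 + 1×14.007 + 3×15.999 = 136.09 g/mol.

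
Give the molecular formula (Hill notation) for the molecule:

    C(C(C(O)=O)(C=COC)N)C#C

C8H11NO3

Heavy atoms from the SMILES: 8 C, 1 N, 3 O.
Implicit hydrogens by atom environment:
  3 × C: 1 H each → 3
  3 × C: no H
  2 × O: no H
  1 × C: 3 H
  1 × C: 2 H
  1 × N: 2 H
  1 × O: 1 H
  Total hydrogens = 11.
Molecular formula: C8H11NO3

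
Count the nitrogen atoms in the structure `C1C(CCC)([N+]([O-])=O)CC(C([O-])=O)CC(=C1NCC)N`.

3

The symbol for nitrogen appears 3 times in the SMILES.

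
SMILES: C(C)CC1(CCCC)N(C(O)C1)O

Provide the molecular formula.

Heavy atoms from the SMILES: 10 C, 1 N, 2 O.
Implicit hydrogens by atom environment:
  6 × C: 2 H each → 12
  2 × C: 3 H each → 6
  2 × O: 1 H each → 2
  1 × C: 1 H
  1 × C: no H
  1 × N: no H
  Total hydrogens = 21.
Molecular formula: C10H21NO2

C10H21NO2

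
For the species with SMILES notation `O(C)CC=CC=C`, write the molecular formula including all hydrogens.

Heavy atoms from the SMILES: 6 C, 1 O.
Implicit hydrogens by atom environment:
  3 × C: 1 H each → 3
  2 × C: 2 H each → 4
  1 × C: 3 H
  1 × O: no H
  Total hydrogens = 10.
Molecular formula: C6H10O

C6H10O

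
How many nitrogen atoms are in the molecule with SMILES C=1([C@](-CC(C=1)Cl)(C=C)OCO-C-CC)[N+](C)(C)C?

1

The symbol for nitrogen appears 1 time in the SMILES.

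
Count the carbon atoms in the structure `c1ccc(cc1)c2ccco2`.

The symbol for carbon appears 10 times in the SMILES. Lowercase c denotes aromatic carbon and counts toward C.

10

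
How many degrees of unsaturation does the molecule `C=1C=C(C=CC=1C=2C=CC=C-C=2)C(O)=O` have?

Molecular formula from the SMILES: C13H10O2.
DoU = (2C + 2 + N − H − X)/2 = (2·13 + 2 + 0 − 10 − 0)/2 = 18/2 = 9.
(Structurally: 2 ring(s) + 7 π bond(s) = 9.)

9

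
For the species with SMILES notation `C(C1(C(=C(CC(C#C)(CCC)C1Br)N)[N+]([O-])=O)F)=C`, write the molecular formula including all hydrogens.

Heavy atoms from the SMILES: 1 Br, 13 C, 1 F, 2 N, 2 O.
Implicit hydrogens by atom environment:
  5 × C: no H
  4 × C: 2 H each → 8
  3 × C: 1 H each → 3
  1 × Br: no H
  1 × C: 3 H
  1 × F: no H
  1 × N: 2 H
  1 × N (charge +1): no H
  1 × O: no H
  1 × O (charge -1): no H
  Total hydrogens = 16.
Molecular formula: C13H16BrFN2O2

C13H16BrFN2O2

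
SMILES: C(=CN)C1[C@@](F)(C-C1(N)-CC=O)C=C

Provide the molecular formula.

Heavy atoms from the SMILES: 10 C, 1 F, 2 N, 1 O.
Implicit hydrogens by atom environment:
  5 × C: 1 H each → 5
  3 × C: 2 H each → 6
  2 × C: no H
  2 × N: 2 H each → 4
  1 × F: no H
  1 × O: no H
  Total hydrogens = 15.
Molecular formula: C10H15FN2O

C10H15FN2O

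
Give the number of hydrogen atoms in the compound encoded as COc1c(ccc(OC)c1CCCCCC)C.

Hydrogens are implicit in SMILES; fill each atom to its normal valence:
  5 × C: 2 H each → 10
  4 × C: 3 H each → 12
  4 × C (aromatic): no H
  2 × C (aromatic): 1 H each → 2
  2 × O: no H
  Total hydrogens = 24.

24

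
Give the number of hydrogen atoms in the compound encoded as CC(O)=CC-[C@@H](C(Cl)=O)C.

Hydrogens are implicit in SMILES; fill each atom to its normal valence:
  2 × C: 3 H each → 6
  2 × C: 1 H each → 2
  2 × C: no H
  1 × C: 2 H
  1 × Cl: no H
  1 × O: 1 H
  1 × O: no H
  Total hydrogens = 11.

11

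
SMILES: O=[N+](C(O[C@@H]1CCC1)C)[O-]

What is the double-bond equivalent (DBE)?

Molecular formula from the SMILES: C6H11NO3.
DoU = (2C + 2 + N − H − X)/2 = (2·6 + 2 + 1 − 11 − 0)/2 = 4/2 = 2.
(Structurally: 1 ring(s) + 1 π bond(s) = 2.)

2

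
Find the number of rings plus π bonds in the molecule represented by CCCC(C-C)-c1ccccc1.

Molecular formula from the SMILES: C12H18.
DoU = (2C + 2 + N − H − X)/2 = (2·12 + 2 + 0 − 18 − 0)/2 = 8/2 = 4.
(Structurally: 1 ring(s) + 3 π bond(s) = 4.)

4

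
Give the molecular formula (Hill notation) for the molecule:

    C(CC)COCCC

C7H16O

Heavy atoms from the SMILES: 7 C, 1 O.
Implicit hydrogens by atom environment:
  5 × C: 2 H each → 10
  2 × C: 3 H each → 6
  1 × O: no H
  Total hydrogens = 16.
Molecular formula: C7H16O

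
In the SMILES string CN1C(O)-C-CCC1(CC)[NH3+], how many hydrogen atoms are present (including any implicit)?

Hydrogens are implicit in SMILES; fill each atom to its normal valence:
  4 × C: 2 H each → 8
  2 × C: 3 H each → 6
  1 × C: 1 H
  1 × C: no H
  1 × N (charge +1): 3 H
  1 × N: no H
  1 × O: 1 H
  Total hydrogens = 19.

19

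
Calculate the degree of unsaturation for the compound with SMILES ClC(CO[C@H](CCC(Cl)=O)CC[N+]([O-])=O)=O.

3

Molecular formula from the SMILES: C8H11Cl2NO5.
DoU = (2C + 2 + N − H − X)/2 = (2·8 + 2 + 1 − 11 − 2)/2 = 6/2 = 3.
(Structurally: 0 ring(s) + 3 π bond(s) = 3.)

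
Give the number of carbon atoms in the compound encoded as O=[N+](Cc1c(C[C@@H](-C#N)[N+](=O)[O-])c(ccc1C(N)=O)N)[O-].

11

The symbol for carbon appears 11 times in the SMILES. Lowercase c denotes aromatic carbon and counts toward C.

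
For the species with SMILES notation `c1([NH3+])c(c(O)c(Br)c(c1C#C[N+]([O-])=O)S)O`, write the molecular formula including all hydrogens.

Heavy atoms from the SMILES: 1 Br, 8 C, 2 N, 4 O, 1 S.
Implicit hydrogens by atom environment:
  6 × C (aromatic): no H
  2 × C: no H
  2 × O: 1 H each → 2
  1 × Br: no H
  1 × N (charge +1): 3 H
  1 × N (charge +1): no H
  1 × O: no H
  1 × O (charge -1): no H
  1 × S: 1 H
  Total hydrogens = 6.
Net charge +1.
Molecular formula: C8H6BrN2O4S+

C8H6BrN2O4S+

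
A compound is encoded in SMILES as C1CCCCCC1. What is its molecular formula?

Heavy atoms from the SMILES: 7 C.
Implicit hydrogens by atom environment:
  7 × C: 2 H each → 14
  Total hydrogens = 14.
Molecular formula: C7H14

C7H14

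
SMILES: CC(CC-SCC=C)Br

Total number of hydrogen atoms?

13

Hydrogens are implicit in SMILES; fill each atom to its normal valence:
  4 × C: 2 H each → 8
  2 × C: 1 H each → 2
  1 × Br: no H
  1 × C: 3 H
  1 × S: no H
  Total hydrogens = 13.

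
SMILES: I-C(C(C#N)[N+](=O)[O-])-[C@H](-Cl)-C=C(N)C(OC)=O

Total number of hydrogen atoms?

9

Hydrogens are implicit in SMILES; fill each atom to its normal valence:
  4 × C: 1 H each → 4
  3 × C: no H
  3 × O: no H
  1 × C: 3 H
  1 × Cl: no H
  1 × I: no H
  1 × N: 2 H
  1 × N: no H
  1 × N (charge +1): no H
  1 × O (charge -1): no H
  Total hydrogens = 9.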